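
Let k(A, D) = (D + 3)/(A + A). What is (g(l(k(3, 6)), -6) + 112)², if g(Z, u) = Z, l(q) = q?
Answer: 51529/4 ≈ 12882.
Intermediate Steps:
k(A, D) = (3 + D)/(2*A) (k(A, D) = (3 + D)/((2*A)) = (3 + D)*(1/(2*A)) = (3 + D)/(2*A))
(g(l(k(3, 6)), -6) + 112)² = ((½)*(3 + 6)/3 + 112)² = ((½)*(⅓)*9 + 112)² = (3/2 + 112)² = (227/2)² = 51529/4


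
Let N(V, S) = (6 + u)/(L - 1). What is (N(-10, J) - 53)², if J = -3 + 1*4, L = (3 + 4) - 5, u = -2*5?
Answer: 3249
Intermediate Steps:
u = -10
L = 2 (L = 7 - 5 = 2)
J = 1 (J = -3 + 4 = 1)
N(V, S) = -4 (N(V, S) = (6 - 10)/(2 - 1) = -4/1 = -4*1 = -4)
(N(-10, J) - 53)² = (-4 - 53)² = (-57)² = 3249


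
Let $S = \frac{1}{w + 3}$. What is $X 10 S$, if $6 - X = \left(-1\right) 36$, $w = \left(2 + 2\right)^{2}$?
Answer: $\frac{420}{19} \approx 22.105$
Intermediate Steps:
$w = 16$ ($w = 4^{2} = 16$)
$S = \frac{1}{19}$ ($S = \frac{1}{16 + 3} = \frac{1}{19} \approx 0.052632$)
$X = 42$ ($X = 6 - \left(-1\right) 36 = 6 - -36 = 6 + 36 = 42$)
$X 10 S = 42 \cdot 10 \cdot \frac{1}{19} = 420 \cdot \frac{1}{19} = \frac{420}{19}$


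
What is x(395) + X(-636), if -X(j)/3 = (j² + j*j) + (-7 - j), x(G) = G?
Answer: -2428468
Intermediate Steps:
X(j) = 21 - 6*j² + 3*j (X(j) = -3*((j² + j*j) + (-7 - j)) = -3*((j² + j²) + (-7 - j)) = -3*(2*j² + (-7 - j)) = -3*(-7 - j + 2*j²) = 21 - 6*j² + 3*j)
x(395) + X(-636) = 395 + (21 - 6*(-636)² + 3*(-636)) = 395 + (21 - 6*404496 - 1908) = 395 + (21 - 2426976 - 1908) = 395 - 2428863 = -2428468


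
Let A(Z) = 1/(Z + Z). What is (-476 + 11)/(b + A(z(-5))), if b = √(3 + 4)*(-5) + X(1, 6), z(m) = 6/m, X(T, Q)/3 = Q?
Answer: -1177380/19321 - 334800*√7/19321 ≈ -106.78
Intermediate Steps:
X(T, Q) = 3*Q
b = 18 - 5*√7 (b = √(3 + 4)*(-5) + 3*6 = √7*(-5) + 18 = -5*√7 + 18 = 18 - 5*√7 ≈ 4.7712)
A(Z) = 1/(2*Z)
(-476 + 11)/(b + A(z(-5))) = (-476 + 11)/((18 - 5*√7) + 1/(2*((6/(-5))))) = -465/((18 - 5*√7) + 1/(2*((6*(-⅕))))) = -465/((18 - 5*√7) + 1/(2*(-6/5))) = -465/((18 - 5*√7) + (½)*(-⅚)) = -465/((18 - 5*√7) - 5/12) = -465/(211/12 - 5*√7)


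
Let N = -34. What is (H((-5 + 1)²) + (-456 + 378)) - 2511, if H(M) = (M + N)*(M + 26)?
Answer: -3345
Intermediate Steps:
H(M) = (-34 + M)*(26 + M) (H(M) = (M - 34)*(M + 26) = (-34 + M)*(26 + M))
(H((-5 + 1)²) + (-456 + 378)) - 2511 = ((-884 + ((-5 + 1)²)² - 8*(-5 + 1)²) + (-456 + 378)) - 2511 = ((-884 + ((-4)²)² - 8*(-4)²) - 78) - 2511 = ((-884 + 16² - 8*16) - 78) - 2511 = ((-884 + 256 - 128) - 78) - 2511 = (-756 - 78) - 2511 = -834 - 2511 = -3345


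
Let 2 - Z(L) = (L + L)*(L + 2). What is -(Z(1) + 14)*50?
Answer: -500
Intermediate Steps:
Z(L) = 2 - 2*L*(2 + L) (Z(L) = 2 - (L + L)*(L + 2) = 2 - 2*L*(2 + L))
-(Z(1) + 14)*50 = -((2 - 4*1 - 2*1²) + 14)*50 = -((2 - 4 - 2*1) + 14)*50 = -((2 - 4 - 2) + 14)*50 = -(-4 + 14)*50 = -10*50 = -1*500 = -500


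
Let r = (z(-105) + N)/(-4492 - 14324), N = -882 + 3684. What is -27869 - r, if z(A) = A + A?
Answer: -5462297/196 ≈ -27869.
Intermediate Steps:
N = 2802
z(A) = 2*A
r = -27/196 (r = (2*(-105) + 2802)/(-4492 - 14324) = (-210 + 2802)/(-18816) = 2592*(-1/18816) = -27/196 ≈ -0.13776)
-27869 - r = -27869 - 1*(-27/196) = -27869 + 27/196 = -5462297/196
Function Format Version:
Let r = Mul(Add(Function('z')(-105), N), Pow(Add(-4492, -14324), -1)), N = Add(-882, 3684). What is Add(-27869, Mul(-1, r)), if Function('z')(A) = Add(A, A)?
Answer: Rational(-5462297, 196) ≈ -27869.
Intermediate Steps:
N = 2802
Function('z')(A) = Mul(2, A)
r = Rational(-27, 196) (r = Mul(Add(Mul(2, -105), 2802), Pow(Add(-4492, -14324), -1)) = Mul(Add(-210, 2802), Pow(-18816, -1)) = Mul(2592, Rational(-1, 18816)) = Rational(-27, 196) ≈ -0.13776)
Add(-27869, Mul(-1, r)) = Add(-27869, Mul(-1, Rational(-27, 196))) = Add(-27869, Rational(27, 196)) = Rational(-5462297, 196)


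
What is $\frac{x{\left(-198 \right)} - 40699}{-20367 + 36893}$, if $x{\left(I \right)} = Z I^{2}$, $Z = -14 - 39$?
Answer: $- \frac{2118511}{16526} \approx -128.19$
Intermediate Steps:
$Z = -53$ ($Z = -14 - 39 = -53$)
$x{\left(I \right)} = - 53 I^{2}$
$\frac{x{\left(-198 \right)} - 40699}{-20367 + 36893} = \frac{- 53 \left(-198\right)^{2} - 40699}{-20367 + 36893} = \frac{\left(-53\right) 39204 - 40699}{16526} = \left(-2077812 - 40699\right) \frac{1}{16526} = \left(-2118511\right) \frac{1}{16526} = - \frac{2118511}{16526}$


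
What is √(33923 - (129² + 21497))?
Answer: I*√4215 ≈ 64.923*I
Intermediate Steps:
√(33923 - (129² + 21497)) = √(33923 - (16641 + 21497)) = √(33923 - 1*38138) = √(33923 - 38138) = √(-4215) = I*√4215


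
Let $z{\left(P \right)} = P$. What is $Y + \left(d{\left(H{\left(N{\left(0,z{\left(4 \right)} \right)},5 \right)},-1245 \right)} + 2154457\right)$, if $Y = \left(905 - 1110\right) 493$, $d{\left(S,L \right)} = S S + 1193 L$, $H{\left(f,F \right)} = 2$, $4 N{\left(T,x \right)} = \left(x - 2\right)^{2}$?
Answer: $568111$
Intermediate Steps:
$N{\left(T,x \right)} = \frac{\left(-2 + x\right)^{2}}{4}$ ($N{\left(T,x \right)} = \frac{\left(x - 2\right)^{2}}{4} = \frac{\left(-2 + x\right)^{2}}{4}$)
$d{\left(S,L \right)} = S^{2} + 1193 L$
$Y = -101065$ ($Y = \left(-205\right) 493 = -101065$)
$Y + \left(d{\left(H{\left(N{\left(0,z{\left(4 \right)} \right)},5 \right)},-1245 \right)} + 2154457\right) = -101065 + \left(\left(2^{2} + 1193 \left(-1245\right)\right) + 2154457\right) = -101065 + \left(\left(4 - 1485285\right) + 2154457\right) = -101065 + \left(-1485281 + 2154457\right) = -101065 + 669176 = 568111$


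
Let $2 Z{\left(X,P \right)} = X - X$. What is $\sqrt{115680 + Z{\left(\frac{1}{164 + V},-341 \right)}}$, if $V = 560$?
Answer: $4 \sqrt{7230} \approx 340.12$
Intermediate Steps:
$Z{\left(X,P \right)} = 0$ ($Z{\left(X,P \right)} = \frac{X - X}{2} = \frac{1}{2} \cdot 0 = 0$)
$\sqrt{115680 + Z{\left(\frac{1}{164 + V},-341 \right)}} = \sqrt{115680 + 0} = \sqrt{115680} = 4 \sqrt{7230}$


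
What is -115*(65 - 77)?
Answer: 1380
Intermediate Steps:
-115*(65 - 77) = -115*(-12) = 1380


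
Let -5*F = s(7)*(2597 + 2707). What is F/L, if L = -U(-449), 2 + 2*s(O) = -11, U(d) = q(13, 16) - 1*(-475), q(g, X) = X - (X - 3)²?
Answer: -17238/805 ≈ -21.414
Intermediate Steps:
q(g, X) = X - (-3 + X)²
U(d) = 322 (U(d) = (16 - (-3 + 16)²) - 1*(-475) = (16 - 1*13²) + 475 = (16 - 1*169) + 475 = (16 - 169) + 475 = -153 + 475 = 322)
s(O) = -13/2 (s(O) = -1 + (½)*(-11) = -1 - 11/2 = -13/2)
L = -322 (L = -1*322 = -322)
F = 34476/5 (F = -(-13)*(2597 + 2707)/10 = -(-13)*5304/10 = -⅕*(-34476) = 34476/5 ≈ 6895.2)
F/L = (34476/5)/(-322) = (34476/5)*(-1/322) = -17238/805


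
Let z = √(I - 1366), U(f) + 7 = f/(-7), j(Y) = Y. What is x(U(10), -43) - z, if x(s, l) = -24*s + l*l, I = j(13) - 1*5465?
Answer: 14359/7 - I*√6818 ≈ 2051.3 - 82.571*I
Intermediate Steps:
U(f) = -7 - f/7 (U(f) = -7 + f/(-7) = -7 + f*(-⅐) = -7 - f/7)
I = -5452 (I = 13 - 1*5465 = 13 - 5465 = -5452)
x(s, l) = l² - 24*s (x(s, l) = -24*s + l² = l² - 24*s)
z = I*√6818 (z = √(-5452 - 1366) = √(-6818) = I*√6818 ≈ 82.571*I)
x(U(10), -43) - z = ((-43)² - 24*(-7 - ⅐*10)) - I*√6818 = (1849 - 24*(-7 - 10/7)) - I*√6818 = (1849 - 24*(-59/7)) - I*√6818 = (1849 + 1416/7) - I*√6818 = 14359/7 - I*√6818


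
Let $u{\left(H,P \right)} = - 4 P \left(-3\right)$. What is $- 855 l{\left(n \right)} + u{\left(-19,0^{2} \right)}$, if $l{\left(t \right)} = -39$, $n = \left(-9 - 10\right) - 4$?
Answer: $33345$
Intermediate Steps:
$n = -23$ ($n = -19 - 4 = -23$)
$u{\left(H,P \right)} = 12 P$
$- 855 l{\left(n \right)} + u{\left(-19,0^{2} \right)} = \left(-855\right) \left(-39\right) + 12 \cdot 0^{2} = 33345 + 12 \cdot 0 = 33345 + 0 = 33345$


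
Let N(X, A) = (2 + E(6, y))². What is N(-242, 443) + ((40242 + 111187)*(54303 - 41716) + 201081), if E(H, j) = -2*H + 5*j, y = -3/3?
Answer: 1906238129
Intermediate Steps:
y = -1 (y = -3*⅓ = -1)
N(X, A) = 225 (N(X, A) = (2 + (-2*6 + 5*(-1)))² = (2 + (-12 - 5))² = (2 - 17)² = (-15)² = 225)
N(-242, 443) + ((40242 + 111187)*(54303 - 41716) + 201081) = 225 + ((40242 + 111187)*(54303 - 41716) + 201081) = 225 + (151429*12587 + 201081) = 225 + (1906036823 + 201081) = 225 + 1906237904 = 1906238129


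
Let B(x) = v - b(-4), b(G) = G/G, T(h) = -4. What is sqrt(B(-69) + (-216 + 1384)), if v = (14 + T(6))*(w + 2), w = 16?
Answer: sqrt(1347) ≈ 36.701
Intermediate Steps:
b(G) = 1
v = 180 (v = (14 - 4)*(16 + 2) = 10*18 = 180)
B(x) = 179 (B(x) = 180 - 1*1 = 180 - 1 = 179)
sqrt(B(-69) + (-216 + 1384)) = sqrt(179 + (-216 + 1384)) = sqrt(179 + 1168) = sqrt(1347)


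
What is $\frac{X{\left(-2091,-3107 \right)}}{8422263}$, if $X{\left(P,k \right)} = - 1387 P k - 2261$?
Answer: $- \frac{474261920}{443277} \approx -1069.9$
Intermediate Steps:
$X{\left(P,k \right)} = -2261 - 1387 P k$ ($X{\left(P,k \right)} = - 1387 P k - 2261 = -2261 - 1387 P k$)
$\frac{X{\left(-2091,-3107 \right)}}{8422263} = \frac{-2261 - \left(-2900217\right) \left(-3107\right)}{8422263} = \left(-2261 - 9010974219\right) \frac{1}{8422263} = \left(-9010976480\right) \frac{1}{8422263} = - \frac{474261920}{443277}$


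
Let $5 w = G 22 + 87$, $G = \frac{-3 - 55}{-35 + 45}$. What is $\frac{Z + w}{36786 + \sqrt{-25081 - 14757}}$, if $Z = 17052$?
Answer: $\frac{7837202121}{16915620425} - \frac{426097 i \sqrt{39838}}{33831240850} \approx 0.46331 - 0.0025138 i$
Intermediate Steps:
$G = - \frac{29}{5}$ ($G = - \frac{58}{10} = \left(-58\right) \frac{1}{10} = - \frac{29}{5} \approx -5.8$)
$w = - \frac{203}{25}$ ($w = \frac{\left(- \frac{29}{5}\right) 22 + 87}{5} = \frac{- \frac{638}{5} + 87}{5} = \frac{1}{5} \left(- \frac{203}{5}\right) = - \frac{203}{25} \approx -8.12$)
$\frac{Z + w}{36786 + \sqrt{-25081 - 14757}} = \frac{17052 - \frac{203}{25}}{36786 + \sqrt{-25081 - 14757}} = \frac{426097}{25 \left(36786 + \sqrt{-39838}\right)} = \frac{426097}{25 \left(36786 + i \sqrt{39838}\right)}$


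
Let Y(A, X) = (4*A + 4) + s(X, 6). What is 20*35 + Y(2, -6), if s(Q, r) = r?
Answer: 718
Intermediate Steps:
Y(A, X) = 10 + 4*A (Y(A, X) = (4*A + 4) + 6 = (4 + 4*A) + 6 = 10 + 4*A)
20*35 + Y(2, -6) = 20*35 + (10 + 4*2) = 700 + (10 + 8) = 700 + 18 = 718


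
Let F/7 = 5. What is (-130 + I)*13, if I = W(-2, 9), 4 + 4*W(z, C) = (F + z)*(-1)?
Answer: -7241/4 ≈ -1810.3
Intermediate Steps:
F = 35 (F = 7*5 = 35)
W(z, C) = -39/4 - z/4 (W(z, C) = -1 + ((35 + z)*(-1))/4 = -1 + (-35 - z)/4 = -1 + (-35/4 - z/4) = -39/4 - z/4)
I = -37/4 (I = -39/4 - ¼*(-2) = -39/4 + ½ = -37/4 ≈ -9.2500)
(-130 + I)*13 = (-130 - 37/4)*13 = -557/4*13 = -7241/4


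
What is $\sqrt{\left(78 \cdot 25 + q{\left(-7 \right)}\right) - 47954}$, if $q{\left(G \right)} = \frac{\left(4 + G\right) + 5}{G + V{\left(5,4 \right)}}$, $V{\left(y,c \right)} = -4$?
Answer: $\frac{i \sqrt{5566506}}{11} \approx 214.49 i$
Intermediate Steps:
$q{\left(G \right)} = \frac{9 + G}{-4 + G}$ ($q{\left(G \right)} = \frac{\left(4 + G\right) + 5}{G - 4} = \frac{9 + G}{-4 + G}$)
$\sqrt{\left(78 \cdot 25 + q{\left(-7 \right)}\right) - 47954} = \sqrt{\left(78 \cdot 25 + \frac{9 - 7}{-4 - 7}\right) - 47954} = \sqrt{\left(1950 + \frac{1}{-11} \cdot 2\right) - 47954} = \sqrt{\left(1950 - \frac{2}{11}\right) - 47954} = \sqrt{\frac{21448}{11} - 47954} = \sqrt{- \frac{506046}{11}} = \frac{i \sqrt{5566506}}{11}$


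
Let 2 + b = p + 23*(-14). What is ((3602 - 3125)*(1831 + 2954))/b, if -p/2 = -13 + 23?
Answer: -2282445/344 ≈ -6635.0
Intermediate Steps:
p = -20 (p = -2*(-13 + 23) = -2*10 = -20)
b = -344 (b = -2 + (-20 + 23*(-14)) = -2 + (-20 - 322) = -2 - 342 = -344)
((3602 - 3125)*(1831 + 2954))/b = ((3602 - 3125)*(1831 + 2954))/(-344) = (477*4785)*(-1/344) = 2282445*(-1/344) = -2282445/344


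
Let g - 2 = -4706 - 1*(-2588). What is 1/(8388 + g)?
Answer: 1/6272 ≈ 0.00015944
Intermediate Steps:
g = -2116 (g = 2 + (-4706 - 1*(-2588)) = 2 + (-4706 + 2588) = 2 - 2118 = -2116)
1/(8388 + g) = 1/(8388 - 2116) = 1/6272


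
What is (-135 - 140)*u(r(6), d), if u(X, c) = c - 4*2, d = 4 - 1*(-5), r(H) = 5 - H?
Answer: -275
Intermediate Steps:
d = 9 (d = 4 + 5 = 9)
u(X, c) = -8 + c (u(X, c) = c - 8 = -8 + c)
(-135 - 140)*u(r(6), d) = (-135 - 140)*(-8 + 9) = -275*1 = -275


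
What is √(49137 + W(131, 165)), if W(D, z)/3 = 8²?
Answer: 9*√609 ≈ 222.10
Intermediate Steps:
W(D, z) = 192 (W(D, z) = 3*8² = 3*64 = 192)
√(49137 + W(131, 165)) = √(49137 + 192) = √49329 = 9*√609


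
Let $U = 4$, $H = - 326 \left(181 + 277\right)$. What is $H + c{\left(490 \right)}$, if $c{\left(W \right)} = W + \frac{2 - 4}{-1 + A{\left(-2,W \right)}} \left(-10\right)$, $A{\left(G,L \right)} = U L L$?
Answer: $- \frac{142924658362}{960399} \approx -1.4882 \cdot 10^{5}$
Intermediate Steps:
$H = -149308$ ($H = \left(-326\right) 458 = -149308$)
$A{\left(G,L \right)} = 4 L^{2}$ ($A{\left(G,L \right)} = 4 L L = 4 L^{2}$)
$c{\left(W \right)} = W + \frac{20}{-1 + 4 W^{2}}$ ($c{\left(W \right)} = W + \frac{2 - 4}{-1 + 4 W^{2}} \left(-10\right) = W + - \frac{2}{-1 + 4 W^{2}} \left(-10\right) = W + \frac{20}{-1 + 4 W^{2}}$)
$H + c{\left(490 \right)} = -149308 + \frac{20 - 490 + 4 \cdot 490^{3}}{-1 + 4 \cdot 490^{2}} = -149308 + \frac{20 - 490 + 4 \cdot 117649000}{-1 + 4 \cdot 240100} = -149308 + \frac{20 - 490 + 470596000}{-1 + 960400} = -149308 + \frac{1}{960399} \cdot 470595530 = -149308 + \frac{470595530}{960399} = - \frac{142924658362}{960399}$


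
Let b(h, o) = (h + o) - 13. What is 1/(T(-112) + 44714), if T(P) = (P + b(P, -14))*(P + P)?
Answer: 1/100938 ≈ 9.9071e-6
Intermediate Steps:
b(h, o) = -13 + h + o
T(P) = 2*P*(-27 + 2*P) (T(P) = (P + (-13 + P - 14))*(P + P) = (P + (-27 + P))*(2*P) = (-27 + 2*P)*(2*P) = 2*P*(-27 + 2*P))
1/(T(-112) + 44714) = 1/(2*(-112)*(-27 + 2*(-112)) + 44714) = 1/(2*(-112)*(-27 - 224) + 44714) = 1/(2*(-112)*(-251) + 44714) = 1/(56224 + 44714) = 1/100938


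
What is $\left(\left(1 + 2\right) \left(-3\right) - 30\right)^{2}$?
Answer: $1521$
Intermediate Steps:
$\left(\left(1 + 2\right) \left(-3\right) - 30\right)^{2} = \left(3 \left(-3\right) - 30\right)^{2} = \left(-9 - 30\right)^{2} = \left(-39\right)^{2} = 1521$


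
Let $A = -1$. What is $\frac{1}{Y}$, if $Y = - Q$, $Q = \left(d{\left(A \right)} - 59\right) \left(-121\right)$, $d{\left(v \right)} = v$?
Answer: $- \frac{1}{7260} \approx -0.00013774$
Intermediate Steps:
$Q = 7260$ ($Q = \left(-1 - 59\right) \left(-121\right) = \left(-60\right) \left(-121\right) = 7260$)
$Y = -7260$ ($Y = \left(-1\right) 7260 = -7260$)
$\frac{1}{Y} = \frac{1}{-7260} = - \frac{1}{7260}$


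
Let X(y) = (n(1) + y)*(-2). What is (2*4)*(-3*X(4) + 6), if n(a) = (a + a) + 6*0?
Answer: 336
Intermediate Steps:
n(a) = 2*a (n(a) = 2*a + 0 = 2*a)
X(y) = -4 - 2*y (X(y) = (2*1 + y)*(-2) = (2 + y)*(-2) = -4 - 2*y)
(2*4)*(-3*X(4) + 6) = (2*4)*(-3*(-4 - 2*4) + 6) = 8*(-3*(-4 - 8) + 6) = 8*(-3*(-12) + 6) = 8*(36 + 6) = 8*42 = 336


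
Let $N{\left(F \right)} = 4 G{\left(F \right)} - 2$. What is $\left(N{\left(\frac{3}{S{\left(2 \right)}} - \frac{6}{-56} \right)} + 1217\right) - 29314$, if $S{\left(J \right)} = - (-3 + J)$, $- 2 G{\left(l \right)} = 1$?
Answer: $-28101$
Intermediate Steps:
$G{\left(l \right)} = - \frac{1}{2}$ ($G{\left(l \right)} = \left(- \frac{1}{2}\right) 1 = - \frac{1}{2}$)
$S{\left(J \right)} = 3 - J$
$N{\left(F \right)} = -4$ ($N{\left(F \right)} = 4 \left(- \frac{1}{2}\right) - 2 = -2 - 2 = -4$)
$\left(N{\left(\frac{3}{S{\left(2 \right)}} - \frac{6}{-56} \right)} + 1217\right) - 29314 = \left(-4 + 1217\right) - 29314 = 1213 - 29314 = -28101$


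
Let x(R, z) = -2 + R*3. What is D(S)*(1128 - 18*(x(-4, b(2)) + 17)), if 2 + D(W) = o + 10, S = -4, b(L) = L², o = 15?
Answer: 24702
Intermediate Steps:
x(R, z) = -2 + 3*R
D(W) = 23 (D(W) = -2 + (15 + 10) = -2 + 25 = 23)
D(S)*(1128 - 18*(x(-4, b(2)) + 17)) = 23*(1128 - 18*((-2 + 3*(-4)) + 17)) = 23*(1128 - 18*((-2 - 12) + 17)) = 23*(1128 - 18*(-14 + 17)) = 23*(1128 - 18*3) = 23*(1128 - 54) = 23*1074 = 24702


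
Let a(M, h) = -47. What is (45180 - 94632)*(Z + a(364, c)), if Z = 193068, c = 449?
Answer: -9545274492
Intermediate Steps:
(45180 - 94632)*(Z + a(364, c)) = (45180 - 94632)*(193068 - 47) = -49452*193021 = -9545274492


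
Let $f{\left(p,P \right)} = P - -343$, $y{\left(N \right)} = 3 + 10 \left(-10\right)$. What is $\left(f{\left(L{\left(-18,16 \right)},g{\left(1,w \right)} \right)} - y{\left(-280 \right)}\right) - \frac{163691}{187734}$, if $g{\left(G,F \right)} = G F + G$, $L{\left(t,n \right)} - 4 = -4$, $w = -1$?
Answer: $\frac{82439269}{187734} \approx 439.13$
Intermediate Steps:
$L{\left(t,n \right)} = 0$ ($L{\left(t,n \right)} = 4 - 4 = 0$)
$g{\left(G,F \right)} = G + F G$ ($g{\left(G,F \right)} = F G + G = G + F G$)
$y{\left(N \right)} = -97$ ($y{\left(N \right)} = 3 - 100 = -97$)
$f{\left(p,P \right)} = 343 + P$ ($f{\left(p,P \right)} = P + 343 = 343 + P$)
$\left(f{\left(L{\left(-18,16 \right)},g{\left(1,w \right)} \right)} - y{\left(-280 \right)}\right) - \frac{163691}{187734} = \left(\left(343 + 1 \left(1 - 1\right)\right) - -97\right) - \frac{163691}{187734} = \left(\left(343 + 1 \cdot 0\right) + 97\right) - \frac{163691}{187734} = \left(\left(343 + 0\right) + 97\right) - \frac{163691}{187734} = \left(343 + 97\right) - \frac{163691}{187734} = 440 - \frac{163691}{187734} = \frac{82439269}{187734}$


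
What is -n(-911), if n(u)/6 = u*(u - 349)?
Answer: -6887160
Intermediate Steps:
n(u) = 6*u*(-349 + u) (n(u) = 6*(u*(u - 349)) = 6*(u*(-349 + u)) = 6*u*(-349 + u))
-n(-911) = -6*(-911)*(-349 - 911) = -6*(-911)*(-1260) = -1*6887160 = -6887160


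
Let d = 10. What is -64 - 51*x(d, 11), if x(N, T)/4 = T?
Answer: -2308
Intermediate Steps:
x(N, T) = 4*T
-64 - 51*x(d, 11) = -64 - 204*11 = -64 - 51*44 = -64 - 2244 = -2308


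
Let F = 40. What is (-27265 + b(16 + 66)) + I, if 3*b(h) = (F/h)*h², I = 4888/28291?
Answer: -2221253201/84873 ≈ -26172.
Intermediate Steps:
I = 4888/28291 (I = 4888*(1/28291) = 4888/28291 ≈ 0.17278)
b(h) = 40*h/3 (b(h) = ((40/h)*h²)/3 = (40*h)/3 = 40*h/3)
(-27265 + b(16 + 66)) + I = (-27265 + 40*(16 + 66)/3) + 4888/28291 = (-27265 + (40/3)*82) + 4888/28291 = (-27265 + 3280/3) + 4888/28291 = -78515/3 + 4888/28291 = -2221253201/84873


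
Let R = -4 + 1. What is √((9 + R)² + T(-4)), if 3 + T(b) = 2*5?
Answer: √43 ≈ 6.5574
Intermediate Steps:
R = -3
T(b) = 7 (T(b) = -3 + 2*5 = -3 + 10 = 7)
√((9 + R)² + T(-4)) = √((9 - 3)² + 7) = √(6² + 7) = √(36 + 7) = √43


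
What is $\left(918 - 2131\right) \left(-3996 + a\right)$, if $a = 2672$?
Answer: $1606012$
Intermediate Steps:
$\left(918 - 2131\right) \left(-3996 + a\right) = \left(918 - 2131\right) \left(-3996 + 2672\right) = \left(-1213\right) \left(-1324\right) = 1606012$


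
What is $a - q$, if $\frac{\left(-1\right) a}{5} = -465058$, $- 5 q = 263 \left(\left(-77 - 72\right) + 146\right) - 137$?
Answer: $\frac{11625524}{5} \approx 2.3251 \cdot 10^{6}$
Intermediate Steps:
$q = \frac{926}{5}$ ($q = - \frac{263 \left(\left(-77 - 72\right) + 146\right) - 137}{5} = - \frac{263 \left(-149 + 146\right) - 137}{5} = - \frac{263 \left(-3\right) - 137}{5} = - \frac{-789 - 137}{5} = \left(- \frac{1}{5}\right) \left(-926\right) = \frac{926}{5} \approx 185.2$)
$a = 2325290$ ($a = \left(-5\right) \left(-465058\right) = 2325290$)
$a - q = 2325290 - \frac{926}{5} = \frac{11625524}{5}$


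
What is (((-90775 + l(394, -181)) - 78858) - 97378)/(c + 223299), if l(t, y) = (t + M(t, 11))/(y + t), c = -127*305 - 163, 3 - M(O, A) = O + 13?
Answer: -56873353/39277413 ≈ -1.4480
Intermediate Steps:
M(O, A) = -10 - O (M(O, A) = 3 - (O + 13) = 3 - (13 + O) = 3 + (-13 - O) = -10 - O)
c = -38898 (c = -38735 - 163 = -38898)
l(t, y) = -10/(t + y) (l(t, y) = (t + (-10 - t))/(y + t) = -10/(t + y))
(((-90775 + l(394, -181)) - 78858) - 97378)/(c + 223299) = (((-90775 - 10/(394 - 181)) - 78858) - 97378)/(-38898 + 223299) = (((-90775 - 10/213) - 78858) - 97378)/184401 = (((-90775 - 10*1/213) - 78858) - 97378)*(1/184401) = (((-90775 - 10/213) - 78858) - 97378)*(1/184401) = ((-19335085/213 - 78858) - 97378)*(1/184401) = (-36131839/213 - 97378)*(1/184401) = -56873353/213*1/184401 = -56873353/39277413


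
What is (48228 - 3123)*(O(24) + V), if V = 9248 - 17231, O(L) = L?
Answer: -358990695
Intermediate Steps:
V = -7983
(48228 - 3123)*(O(24) + V) = (48228 - 3123)*(24 - 7983) = 45105*(-7959) = -358990695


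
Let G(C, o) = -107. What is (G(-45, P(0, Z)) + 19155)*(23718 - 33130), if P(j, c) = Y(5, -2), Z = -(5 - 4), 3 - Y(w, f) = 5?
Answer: -179279776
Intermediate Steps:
Y(w, f) = -2 (Y(w, f) = 3 - 1*5 = 3 - 5 = -2)
Z = -1 (Z = -1*1 = -1)
P(j, c) = -2
(G(-45, P(0, Z)) + 19155)*(23718 - 33130) = (-107 + 19155)*(23718 - 33130) = 19048*(-9412) = -179279776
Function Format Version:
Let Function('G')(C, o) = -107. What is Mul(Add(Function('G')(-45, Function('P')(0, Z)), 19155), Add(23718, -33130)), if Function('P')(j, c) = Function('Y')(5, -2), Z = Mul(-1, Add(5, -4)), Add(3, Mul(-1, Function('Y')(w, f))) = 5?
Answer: -179279776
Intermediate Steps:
Function('Y')(w, f) = -2 (Function('Y')(w, f) = Add(3, Mul(-1, 5)) = Add(3, -5) = -2)
Z = -1 (Z = Mul(-1, 1) = -1)
Function('P')(j, c) = -2
Mul(Add(Function('G')(-45, Function('P')(0, Z)), 19155), Add(23718, -33130)) = Mul(Add(-107, 19155), Add(23718, -33130)) = Mul(19048, -9412) = -179279776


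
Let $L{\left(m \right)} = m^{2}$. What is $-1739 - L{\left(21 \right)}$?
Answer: $-2180$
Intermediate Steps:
$-1739 - L{\left(21 \right)} = -1739 - 21^{2} = -1739 - 441 = -2180$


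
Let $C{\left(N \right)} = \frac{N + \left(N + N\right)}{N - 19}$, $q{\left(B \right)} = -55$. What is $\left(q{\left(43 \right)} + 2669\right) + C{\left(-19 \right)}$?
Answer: $\frac{5231}{2} \approx 2615.5$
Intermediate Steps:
$C{\left(N \right)} = \frac{3 N}{-19 + N}$ ($C{\left(N \right)} = \frac{N + 2 N}{-19 + N} = \frac{3 N}{-19 + N}$)
$\left(q{\left(43 \right)} + 2669\right) + C{\left(-19 \right)} = \left(-55 + 2669\right) + 3 \left(-19\right) \frac{1}{-19 - 19} = 2614 + 3 \left(-19\right) \frac{1}{-38} = 2614 + 3 \left(-19\right) \left(- \frac{1}{38}\right) = 2614 + \frac{3}{2} = \frac{5231}{2}$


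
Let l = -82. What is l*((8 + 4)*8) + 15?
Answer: -7857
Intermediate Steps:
l*((8 + 4)*8) + 15 = -82*(8 + 4)*8 + 15 = -984*8 + 15 = -82*96 + 15 = -7872 + 15 = -7857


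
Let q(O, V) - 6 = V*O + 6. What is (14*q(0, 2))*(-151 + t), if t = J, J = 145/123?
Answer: -1031968/41 ≈ -25170.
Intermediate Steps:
J = 145/123 (J = 145*(1/123) = 145/123 ≈ 1.1789)
t = 145/123 ≈ 1.1789
q(O, V) = 12 + O*V (q(O, V) = 6 + (V*O + 6) = 6 + (O*V + 6) = 6 + (6 + O*V) = 12 + O*V)
(14*q(0, 2))*(-151 + t) = (14*(12 + 0*2))*(-151 + 145/123) = (14*(12 + 0))*(-18428/123) = (14*12)*(-18428/123) = 168*(-18428/123) = -1031968/41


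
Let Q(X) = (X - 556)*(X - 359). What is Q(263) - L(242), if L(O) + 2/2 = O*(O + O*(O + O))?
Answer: -28375411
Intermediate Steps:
Q(X) = (-556 + X)*(-359 + X)
L(O) = -1 + O*(O + 2*O²) (L(O) = -1 + O*(O + O*(O + O)) = -1 + O*(O + O*(2*O)) = -1 + O*(O + 2*O²))
Q(263) - L(242) = (199604 + 263² - 915*263) - (-1 + 242² + 2*242³) = (199604 + 69169 - 240645) - (-1 + 58564 + 2*14172488) = 28128 - (-1 + 58564 + 28344976) = 28128 - 1*28403539 = 28128 - 28403539 = -28375411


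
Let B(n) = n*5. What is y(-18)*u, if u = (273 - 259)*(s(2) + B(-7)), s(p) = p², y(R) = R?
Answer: 7812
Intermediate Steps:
B(n) = 5*n
u = -434 (u = (273 - 259)*(2² + 5*(-7)) = 14*(4 - 35) = 14*(-31) = -434)
y(-18)*u = -18*(-434) = 7812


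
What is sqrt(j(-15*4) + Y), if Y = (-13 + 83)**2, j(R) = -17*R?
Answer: 4*sqrt(370) ≈ 76.942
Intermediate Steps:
Y = 4900 (Y = 70**2 = 4900)
sqrt(j(-15*4) + Y) = sqrt(-(-255)*4 + 4900) = sqrt(-17*(-60) + 4900) = sqrt(1020 + 4900) = sqrt(5920) = 4*sqrt(370)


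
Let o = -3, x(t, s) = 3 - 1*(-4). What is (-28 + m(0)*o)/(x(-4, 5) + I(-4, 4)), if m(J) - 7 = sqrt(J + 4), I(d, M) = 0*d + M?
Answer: -5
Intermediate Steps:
I(d, M) = M (I(d, M) = 0 + M = M)
x(t, s) = 7 (x(t, s) = 3 + 4 = 7)
m(J) = 7 + sqrt(4 + J) (m(J) = 7 + sqrt(J + 4) = 7 + sqrt(4 + J))
(-28 + m(0)*o)/(x(-4, 5) + I(-4, 4)) = (-28 + (7 + sqrt(4 + 0))*(-3))/(7 + 4) = (-28 + (7 + sqrt(4))*(-3))/11 = (-28 + (7 + 2)*(-3))*(1/11) = (-28 + 9*(-3))*(1/11) = (-28 - 27)*(1/11) = -55*1/11 = -5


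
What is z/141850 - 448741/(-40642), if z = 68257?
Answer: 16607002961/1441266925 ≈ 11.523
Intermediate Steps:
z/141850 - 448741/(-40642) = 68257/141850 - 448741/(-40642) = 68257*(1/141850) - 448741*(-1/40642) = 68257/141850 + 448741/40642 = 16607002961/1441266925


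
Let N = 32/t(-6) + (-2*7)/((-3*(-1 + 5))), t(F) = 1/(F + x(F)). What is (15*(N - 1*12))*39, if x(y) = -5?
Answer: -424515/2 ≈ -2.1226e+5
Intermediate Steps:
t(F) = 1/(-5 + F) (t(F) = 1/(F - 5) = 1/(-5 + F))
N = -2105/6 (N = 32/(1/(-5 - 6)) + (-2*7)/((-3*(-1 + 5))) = 32/(1/(-11)) - 14/((-3*4)) = 32/(-1/11) - 14/(-12) = 32*(-11) - 14*(-1/12) = -352 + 7/6 = -2105/6 ≈ -350.83)
(15*(N - 1*12))*39 = (15*(-2105/6 - 1*12))*39 = (15*(-2105/6 - 12))*39 = (15*(-2177/6))*39 = -10885/2*39 = -424515/2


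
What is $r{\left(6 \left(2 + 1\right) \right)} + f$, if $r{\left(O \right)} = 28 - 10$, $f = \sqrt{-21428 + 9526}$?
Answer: $18 + i \sqrt{11902} \approx 18.0 + 109.1 i$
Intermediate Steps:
$f = i \sqrt{11902}$ ($f = \sqrt{-11902} = i \sqrt{11902} \approx 109.1 i$)
$r{\left(O \right)} = 18$ ($r{\left(O \right)} = 28 - 10 = 18$)
$r{\left(6 \left(2 + 1\right) \right)} + f = 18 + i \sqrt{11902}$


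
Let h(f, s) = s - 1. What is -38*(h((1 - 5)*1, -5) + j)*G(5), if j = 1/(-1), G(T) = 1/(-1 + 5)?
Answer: 133/2 ≈ 66.500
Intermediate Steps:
h(f, s) = -1 + s
G(T) = 1/4
j = -1
-38*(h((1 - 5)*1, -5) + j)*G(5) = -38*((-1 - 5) - 1)/4 = -38*(-6 - 1)/4 = -(-266)/4 = -38*(-7/4) = 133/2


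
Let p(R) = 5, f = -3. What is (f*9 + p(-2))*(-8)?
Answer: 176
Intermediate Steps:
(f*9 + p(-2))*(-8) = (-3*9 + 5)*(-8) = (-27 + 5)*(-8) = -22*(-8) = 176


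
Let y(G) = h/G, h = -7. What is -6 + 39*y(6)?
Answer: -103/2 ≈ -51.500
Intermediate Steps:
y(G) = -7/G
-6 + 39*y(6) = -6 + 39*(-7/6) = -6 - 91/2 = -103/2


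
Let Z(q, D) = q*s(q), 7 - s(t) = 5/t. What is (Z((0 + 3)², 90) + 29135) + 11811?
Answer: 41004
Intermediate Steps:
s(t) = 7 - 5/t
Z(q, D) = q*(7 - 5/q)
(Z((0 + 3)², 90) + 29135) + 11811 = ((-5 + 7*(0 + 3)²) + 29135) + 11811 = ((-5 + 7*3²) + 29135) + 11811 = ((-5 + 7*9) + 29135) + 11811 = ((-5 + 63) + 29135) + 11811 = (58 + 29135) + 11811 = 29193 + 11811 = 41004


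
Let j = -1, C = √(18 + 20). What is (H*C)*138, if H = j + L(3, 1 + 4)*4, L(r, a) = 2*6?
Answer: 6486*√38 ≈ 39982.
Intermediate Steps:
L(r, a) = 12
C = √38 ≈ 6.1644
H = 47 (H = -1 + 12*4 = -1 + 48 = 47)
(H*C)*138 = (47*√38)*138 = 6486*√38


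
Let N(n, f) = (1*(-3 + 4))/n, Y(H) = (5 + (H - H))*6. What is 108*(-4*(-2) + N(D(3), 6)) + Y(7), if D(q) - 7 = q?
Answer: 4524/5 ≈ 904.80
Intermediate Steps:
D(q) = 7 + q
Y(H) = 30 (Y(H) = (5 + 0)*6 = 5*6 = 30)
N(n, f) = 1/n (N(n, f) = (1*1)/n = 1/n)
108*(-4*(-2) + N(D(3), 6)) + Y(7) = 108*(-4*(-2) + 1/(7 + 3)) + 30 = 108*(8 + 1/10) + 30 = 108*(81/10) + 30 = 4374/5 + 30 = 4524/5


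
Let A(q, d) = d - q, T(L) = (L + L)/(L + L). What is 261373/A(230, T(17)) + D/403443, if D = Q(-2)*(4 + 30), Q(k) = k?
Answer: -105449122811/92388447 ≈ -1141.4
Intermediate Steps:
T(L) = 1 (T(L) = (2*L)/((2*L)) = (2*L)*(1/(2*L)) = 1)
D = -68 (D = -2*(4 + 30) = -2*34 = -68)
261373/A(230, T(17)) + D/403443 = 261373/(1 - 1*230) - 68/403443 = 261373/(1 - 230) - 68*1/403443 = 261373/(-229) - 68/403443 = 261373*(-1/229) - 68/403443 = -261373/229 - 68/403443 = -105449122811/92388447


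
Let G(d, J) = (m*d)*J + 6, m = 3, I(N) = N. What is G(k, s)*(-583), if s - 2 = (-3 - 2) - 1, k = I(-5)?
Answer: -38478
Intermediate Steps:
k = -5
s = -4 (s = 2 + ((-3 - 2) - 1) = 2 + (-5 - 1) = 2 - 6 = -4)
G(d, J) = 6 + 3*J*d (G(d, J) = (3*d)*J + 6 = 3*J*d + 6 = 6 + 3*J*d)
G(k, s)*(-583) = (6 + 3*(-4)*(-5))*(-583) = (6 + 60)*(-583) = 66*(-583) = -38478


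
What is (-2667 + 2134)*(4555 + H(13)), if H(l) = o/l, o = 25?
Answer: -2428840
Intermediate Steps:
H(l) = 25/l
(-2667 + 2134)*(4555 + H(13)) = (-2667 + 2134)*(4555 + 25/13) = -533*(4555 + 25*(1/13)) = -533*(4555 + 25/13) = -533*59240/13 = -2428840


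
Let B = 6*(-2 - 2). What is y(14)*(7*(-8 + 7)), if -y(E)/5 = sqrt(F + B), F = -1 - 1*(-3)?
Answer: 35*I*sqrt(22) ≈ 164.16*I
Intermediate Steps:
F = 2 (F = -1 + 3 = 2)
B = -24 (B = 6*(-4) = -24)
y(E) = -5*I*sqrt(22) (y(E) = -5*sqrt(2 - 24) = -5*I*sqrt(22))
y(14)*(7*(-8 + 7)) = (-5*I*sqrt(22))*(7*(-8 + 7)) = (-5*I*sqrt(22))*(7*(-1)) = -5*I*sqrt(22)*(-7) = 35*I*sqrt(22)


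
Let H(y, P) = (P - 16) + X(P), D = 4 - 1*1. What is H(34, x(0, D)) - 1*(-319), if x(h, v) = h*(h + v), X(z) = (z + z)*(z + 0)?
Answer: 303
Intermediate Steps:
X(z) = 2*z**2 (X(z) = (2*z)*z = 2*z**2)
D = 3 (D = 4 - 1 = 3)
H(y, P) = -16 + P + 2*P**2 (H(y, P) = (P - 16) + 2*P**2 = (-16 + P) + 2*P**2 = -16 + P + 2*P**2)
H(34, x(0, D)) - 1*(-319) = (-16 + 0*(0 + 3) + 2*(0*(0 + 3))**2) - 1*(-319) = (-16 + 0*3 + 2*(0*3)**2) + 319 = (-16 + 0 + 2*0**2) + 319 = (-16 + 0 + 2*0) + 319 = (-16 + 0 + 0) + 319 = -16 + 319 = 303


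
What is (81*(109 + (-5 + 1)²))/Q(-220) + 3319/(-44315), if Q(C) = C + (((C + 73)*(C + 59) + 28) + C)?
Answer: 74301206/206109065 ≈ 0.36049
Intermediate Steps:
Q(C) = 28 + 2*C + (59 + C)*(73 + C) (Q(C) = C + (((73 + C)*(59 + C) + 28) + C) = C + (((59 + C)*(73 + C) + 28) + C) = C + ((28 + (59 + C)*(73 + C)) + C) = C + (28 + C + (59 + C)*(73 + C)) = 28 + 2*C + (59 + C)*(73 + C))
(81*(109 + (-5 + 1)²))/Q(-220) + 3319/(-44315) = (81*(109 + (-5 + 1)²))/(4335 + (-220)² + 134*(-220)) + 3319/(-44315) = (81*(109 + (-4)²))/(4335 + 48400 - 29480) + 3319*(-1/44315) = (81*(109 + 16))/23255 - 3319/44315 = (81*125)*(1/23255) - 3319/44315 = 10125*(1/23255) - 3319/44315 = 2025/4651 - 3319/44315 = 74301206/206109065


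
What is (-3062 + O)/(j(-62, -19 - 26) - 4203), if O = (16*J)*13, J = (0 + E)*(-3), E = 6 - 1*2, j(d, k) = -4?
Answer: 794/601 ≈ 1.3211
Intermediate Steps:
E = 4 (E = 6 - 2 = 4)
J = -12 (J = (0 + 4)*(-3) = 4*(-3) = -12)
O = -2496 (O = (16*(-12))*13 = -192*13 = -2496)
(-3062 + O)/(j(-62, -19 - 26) - 4203) = (-3062 - 2496)/(-4 - 4203) = -5558/(-4207) = -5558*(-1/4207) = 794/601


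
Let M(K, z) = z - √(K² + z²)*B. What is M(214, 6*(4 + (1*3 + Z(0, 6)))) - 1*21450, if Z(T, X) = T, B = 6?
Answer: -21408 - 12*√11890 ≈ -22717.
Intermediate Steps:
M(K, z) = z - 6*√(K² + z²) (M(K, z) = z - √(K² + z²)*6 = z - 6*√(K² + z²))
M(214, 6*(4 + (1*3 + Z(0, 6)))) - 1*21450 = (6*(4 + (1*3 + 0)) - 6*√(214² + (6*(4 + (1*3 + 0)))²)) - 1*21450 = (6*(4 + (3 + 0)) - 6*√(45796 + (6*(4 + (3 + 0)))²)) - 21450 = (6*(4 + 3) - 6*√(45796 + (6*(4 + 3))²)) - 21450 = (6*7 - 6*√(45796 + (6*7)²)) - 21450 = (42 - 6*√(45796 + 42²)) - 21450 = (42 - 6*√(45796 + 1764)) - 21450 = (42 - 12*√11890) - 21450 = -21408 - 12*√11890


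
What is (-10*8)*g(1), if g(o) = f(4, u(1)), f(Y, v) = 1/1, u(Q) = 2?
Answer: -80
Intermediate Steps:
f(Y, v) = 1
g(o) = 1
(-10*8)*g(1) = -10*8*1 = -80*1 = -80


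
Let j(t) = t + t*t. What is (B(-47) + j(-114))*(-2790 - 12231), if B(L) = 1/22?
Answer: -4257026505/22 ≈ -1.9350e+8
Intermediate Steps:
B(L) = 1/22
j(t) = t + t²
(B(-47) + j(-114))*(-2790 - 12231) = (1/22 - 114*(1 - 114))*(-2790 - 12231) = (1/22 - 114*(-113))*(-15021) = (1/22 + 12882)*(-15021) = (283405/22)*(-15021) = -4257026505/22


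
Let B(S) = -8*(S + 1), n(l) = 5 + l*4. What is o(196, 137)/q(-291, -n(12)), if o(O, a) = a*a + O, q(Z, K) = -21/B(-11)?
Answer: -1517200/21 ≈ -72248.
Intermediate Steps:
n(l) = 5 + 4*l
B(S) = -8 - 8*S (B(S) = -8*(1 + S) = -8 - 8*S)
q(Z, K) = -21/80 (q(Z, K) = -21/(-8 - 8*(-11)) = -21/(-8 + 88) = -21/80)
o(O, a) = O + a² (o(O, a) = a² + O = O + a²)
o(196, 137)/q(-291, -n(12)) = (196 + 137²)/(-21/80) = (196 + 18769)*(-80/21) = 18965*(-80/21) = -1517200/21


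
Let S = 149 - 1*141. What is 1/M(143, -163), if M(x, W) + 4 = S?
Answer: ¼ ≈ 0.25000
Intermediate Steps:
S = 8 (S = 149 - 141 = 8)
M(x, W) = 4 (M(x, W) = -4 + 8 = 4)
1/M(143, -163) = 1/4 = ¼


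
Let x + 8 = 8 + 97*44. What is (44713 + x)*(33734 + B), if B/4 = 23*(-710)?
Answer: -1547113866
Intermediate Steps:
B = -65320 (B = 4*(23*(-710)) = 4*(-16330) = -65320)
x = 4268 (x = -8 + (8 + 97*44) = -8 + (8 + 4268) = -8 + 4276 = 4268)
(44713 + x)*(33734 + B) = (44713 + 4268)*(33734 - 65320) = 48981*(-31586) = -1547113866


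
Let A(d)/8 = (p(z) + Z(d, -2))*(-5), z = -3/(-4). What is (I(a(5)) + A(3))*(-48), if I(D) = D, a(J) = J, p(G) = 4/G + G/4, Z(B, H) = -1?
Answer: 8440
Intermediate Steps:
z = 3/4 (z = -3*(-1/4) = 3/4 ≈ 0.75000)
p(G) = 4/G + G/4 (p(G) = 4/G + G*(1/4) = 4/G + G/4)
A(d) = -1085/6 (A(d) = 8*(((4/(3/4) + (1/4)*(3/4)) - 1)*(-5)) = 8*(((4*(4/3) + 3/16) - 1)*(-5)) = 8*(((16/3 + 3/16) - 1)*(-5)) = 8*((265/48 - 1)*(-5)) = 8*((217/48)*(-5)) = 8*(-1085/48) = -1085/6)
(I(a(5)) + A(3))*(-48) = (5 - 1085/6)*(-48) = -1055/6*(-48) = 8440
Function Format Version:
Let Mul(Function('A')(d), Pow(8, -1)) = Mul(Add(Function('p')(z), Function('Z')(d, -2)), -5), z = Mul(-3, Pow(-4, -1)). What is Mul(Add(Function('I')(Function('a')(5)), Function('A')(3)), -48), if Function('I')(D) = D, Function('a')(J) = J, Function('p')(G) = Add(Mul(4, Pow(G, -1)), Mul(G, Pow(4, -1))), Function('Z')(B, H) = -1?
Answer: 8440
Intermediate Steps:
z = Rational(3, 4) (z = Mul(-3, Rational(-1, 4)) = Rational(3, 4) ≈ 0.75000)
Function('p')(G) = Add(Mul(4, Pow(G, -1)), Mul(Rational(1, 4), G)) (Function('p')(G) = Add(Mul(4, Pow(G, -1)), Mul(G, Rational(1, 4))) = Add(Mul(4, Pow(G, -1)), Mul(Rational(1, 4), G)))
Function('A')(d) = Rational(-1085, 6) (Function('A')(d) = Mul(8, Mul(Add(Add(Mul(4, Pow(Rational(3, 4), -1)), Mul(Rational(1, 4), Rational(3, 4))), -1), -5)) = Mul(8, Mul(Add(Add(Mul(4, Rational(4, 3)), Rational(3, 16)), -1), -5)) = Mul(8, Mul(Add(Add(Rational(16, 3), Rational(3, 16)), -1), -5)) = Mul(8, Mul(Add(Rational(265, 48), -1), -5)) = Mul(8, Mul(Rational(217, 48), -5)) = Mul(8, Rational(-1085, 48)) = Rational(-1085, 6))
Mul(Add(Function('I')(Function('a')(5)), Function('A')(3)), -48) = Mul(Add(5, Rational(-1085, 6)), -48) = Mul(Rational(-1055, 6), -48) = 8440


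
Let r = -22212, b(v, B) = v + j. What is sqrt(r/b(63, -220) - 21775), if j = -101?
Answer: I*sqrt(7649761)/19 ≈ 145.57*I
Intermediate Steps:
b(v, B) = -101 + v (b(v, B) = v - 101 = -101 + v)
sqrt(r/b(63, -220) - 21775) = sqrt(-22212/(-101 + 63) - 21775) = sqrt(-22212/(-38) - 21775) = sqrt(-22212*(-1/38) - 21775) = sqrt(11106/19 - 21775) = sqrt(-402619/19) = I*sqrt(7649761)/19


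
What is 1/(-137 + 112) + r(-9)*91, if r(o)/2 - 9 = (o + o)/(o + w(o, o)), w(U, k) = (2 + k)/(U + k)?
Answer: 1564259/775 ≈ 2018.4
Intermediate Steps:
w(U, k) = (2 + k)/(U + k)
r(o) = 18 + 4*o/(o + (2 + o)/(2*o)) (r(o) = 18 + 2*((o + o)/(o + (2 + o)/(o + o))) = 18 + 2*((2*o)/(o + (2 + o)/((2*o)))) = 18 + 2*((2*o)/(o + (1/(2*o))*(2 + o))) = 18 + 2*((2*o)/(o + (2 + o)/(2*o))) = 18 + 2*(2*o/(o + (2 + o)/(2*o))) = 18 + 4*o/(o + (2 + o)/(2*o)))
1/(-137 + 112) + r(-9)*91 = 1/(-137 + 112) + (2*(18 + 9*(-9) + 22*(-9)²)/(2 - 9 + 2*(-9)²))*91 = 1/(-25) + (2*(18 - 81 + 22*81)/(2 - 9 + 2*81))*91 = -1/25 + (2*(18 - 81 + 1782)/(2 - 9 + 162))*91 = -1/25 + (2*1719/155)*91 = -1/25 + (2*(1/155)*1719)*91 = -1/25 + (3438/155)*91 = -1/25 + 312858/155 = 1564259/775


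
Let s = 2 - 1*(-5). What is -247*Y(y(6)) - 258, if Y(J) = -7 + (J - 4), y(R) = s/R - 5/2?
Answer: 8365/3 ≈ 2788.3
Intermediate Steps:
s = 7 (s = 2 + 5 = 7)
y(R) = -5/2 + 7/R (y(R) = 7/R - 5/2 = -5/2 + 7/R)
Y(J) = -11 + J (Y(J) = -7 + (-4 + J) = -11 + J)
-247*Y(y(6)) - 258 = -247*(-11 + (-5/2 + 7/6)) - 258 = -247*(-11 - 4/3) - 258 = -247*(-37/3) - 258 = 9139/3 - 258 = 8365/3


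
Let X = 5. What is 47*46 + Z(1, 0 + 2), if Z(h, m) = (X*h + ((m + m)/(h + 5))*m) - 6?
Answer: 6487/3 ≈ 2162.3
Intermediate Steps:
Z(h, m) = -6 + 5*h + 2*m²/(5 + h) (Z(h, m) = (5*h + ((m + m)/(h + 5))*m) - 6 = (5*h + ((2*m)/(5 + h))*m) - 6 = (5*h + (2*m/(5 + h))*m) - 6 = (5*h + 2*m²/(5 + h)) - 6 = -6 + 5*h + 2*m²/(5 + h))
47*46 + Z(1, 0 + 2) = 47*46 + (-30 + 2*(0 + 2)² + 5*1² + 19*1)/(5 + 1) = 2162 + (-30 + 2*2² + 5*1 + 19)/6 = 2162 + (-30 + 2*4 + 5 + 19)/6 = 2162 + (-30 + 8 + 5 + 19)/6 = 2162 + (⅙)*2 = 2162 + ⅓ = 6487/3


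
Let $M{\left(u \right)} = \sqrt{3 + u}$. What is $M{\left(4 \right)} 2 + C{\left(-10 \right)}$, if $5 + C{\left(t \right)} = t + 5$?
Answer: $-10 + 2 \sqrt{7} \approx -4.7085$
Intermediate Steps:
$C{\left(t \right)} = t$ ($C{\left(t \right)} = -5 + \left(t + 5\right) = -5 + \left(5 + t\right) = t$)
$M{\left(4 \right)} 2 + C{\left(-10 \right)} = \sqrt{3 + 4} \cdot 2 - 10 = \sqrt{7} \cdot 2 - 10 = 2 \sqrt{7} - 10 = -10 + 2 \sqrt{7}$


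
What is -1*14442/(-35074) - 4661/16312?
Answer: 36048995/286063544 ≈ 0.12602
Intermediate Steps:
-1*14442/(-35074) - 4661/16312 = -14442*(-1/35074) - 4661*1/16312 = 7221/17537 - 4661/16312 = 36048995/286063544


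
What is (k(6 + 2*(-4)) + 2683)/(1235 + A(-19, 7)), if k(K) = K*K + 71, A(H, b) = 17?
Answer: 1379/626 ≈ 2.2029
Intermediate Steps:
k(K) = 71 + K² (k(K) = K² + 71 = 71 + K²)
(k(6 + 2*(-4)) + 2683)/(1235 + A(-19, 7)) = ((71 + (6 + 2*(-4))²) + 2683)/(1235 + 17) = ((71 + (6 - 8)²) + 2683)/1252 = ((71 + (-2)²) + 2683)*(1/1252) = ((71 + 4) + 2683)*(1/1252) = (75 + 2683)*(1/1252) = 2758*(1/1252) = 1379/626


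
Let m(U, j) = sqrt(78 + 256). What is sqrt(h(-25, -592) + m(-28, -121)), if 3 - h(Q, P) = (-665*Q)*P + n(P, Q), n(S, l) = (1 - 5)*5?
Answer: sqrt(9842023 + sqrt(334)) ≈ 3137.2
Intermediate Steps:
m(U, j) = sqrt(334)
n(S, l) = -20 (n(S, l) = -4*5 = -20)
h(Q, P) = 23 + 665*P*Q (h(Q, P) = 3 - ((-665*Q)*P - 20) = 3 - (-665*P*Q - 20) = 3 - (-20 - 665*P*Q) = 3 + (20 + 665*P*Q) = 23 + 665*P*Q)
sqrt(h(-25, -592) + m(-28, -121)) = sqrt((23 + 665*(-592)*(-25)) + sqrt(334)) = sqrt((23 + 9842000) + sqrt(334)) = sqrt(9842023 + sqrt(334))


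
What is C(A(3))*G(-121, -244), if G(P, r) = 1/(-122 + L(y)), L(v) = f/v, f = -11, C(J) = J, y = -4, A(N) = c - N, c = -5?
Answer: 32/477 ≈ 0.067086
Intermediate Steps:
A(N) = -5 - N
L(v) = -11/v
G(P, r) = -4/477 (G(P, r) = 1/(-122 - 11/(-4)) = 1/(-122 - 11*(-¼)) = 1/(-122 + 11/4) = 1/(-477/4) = -4/477)
C(A(3))*G(-121, -244) = (-5 - 1*3)*(-4/477) = (-5 - 3)*(-4/477) = -8*(-4/477) = 32/477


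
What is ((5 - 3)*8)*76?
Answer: 1216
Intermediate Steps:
((5 - 3)*8)*76 = (2*8)*76 = 16*76 = 1216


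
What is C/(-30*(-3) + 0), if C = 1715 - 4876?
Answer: -3161/90 ≈ -35.122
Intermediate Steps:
C = -3161
C/(-30*(-3) + 0) = -3161/(-30*(-3) + 0) = -3161/(90 + 0) = -3161/90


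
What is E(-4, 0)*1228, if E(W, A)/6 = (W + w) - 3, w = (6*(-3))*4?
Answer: -582072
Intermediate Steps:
w = -72 (w = -18*4 = -72)
E(W, A) = -450 + 6*W (E(W, A) = 6*((W - 72) - 3) = 6*((-72 + W) - 3) = 6*(-75 + W) = -450 + 6*W)
E(-4, 0)*1228 = (-450 + 6*(-4))*1228 = (-450 - 24)*1228 = -474*1228 = -582072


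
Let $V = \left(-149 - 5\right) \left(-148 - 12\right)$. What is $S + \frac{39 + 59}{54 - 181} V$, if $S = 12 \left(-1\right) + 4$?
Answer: $- \frac{2415736}{127} \approx -19022.0$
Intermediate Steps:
$S = -8$ ($S = -12 + 4 = -8$)
$V = 24640$ ($V = \left(-154\right) \left(-160\right) = 24640$)
$S + \frac{39 + 59}{54 - 181} V = -8 + \frac{39 + 59}{54 - 181} \cdot 24640 = -8 + \frac{98}{-127} \cdot 24640 = -8 + 98 \left(- \frac{1}{127}\right) 24640 = -8 - \frac{2414720}{127} = - \frac{2415736}{127}$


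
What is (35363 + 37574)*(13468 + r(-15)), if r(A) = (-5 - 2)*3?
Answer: 980783839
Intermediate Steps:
r(A) = -21 (r(A) = -7*3 = -21)
(35363 + 37574)*(13468 + r(-15)) = (35363 + 37574)*(13468 - 21) = 72937*13447 = 980783839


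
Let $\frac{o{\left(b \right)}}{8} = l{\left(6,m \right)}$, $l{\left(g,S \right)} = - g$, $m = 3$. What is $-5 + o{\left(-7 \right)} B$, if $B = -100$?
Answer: $4795$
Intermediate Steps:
$o{\left(b \right)} = -48$ ($o{\left(b \right)} = 8 \left(\left(-1\right) 6\right) = 8 \left(-6\right) = -48$)
$-5 + o{\left(-7 \right)} B = -5 - -4800 = -5 + 4800 = 4795$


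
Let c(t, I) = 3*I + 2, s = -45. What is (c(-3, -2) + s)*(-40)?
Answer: 1960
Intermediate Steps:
c(t, I) = 2 + 3*I
(c(-3, -2) + s)*(-40) = ((2 + 3*(-2)) - 45)*(-40) = ((2 - 6) - 45)*(-40) = (-4 - 45)*(-40) = -49*(-40) = 1960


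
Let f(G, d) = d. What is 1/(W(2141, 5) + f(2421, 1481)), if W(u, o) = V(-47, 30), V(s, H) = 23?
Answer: 1/1504 ≈ 0.00066489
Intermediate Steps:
W(u, o) = 23
1/(W(2141, 5) + f(2421, 1481)) = 1/(23 + 1481) = 1/1504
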